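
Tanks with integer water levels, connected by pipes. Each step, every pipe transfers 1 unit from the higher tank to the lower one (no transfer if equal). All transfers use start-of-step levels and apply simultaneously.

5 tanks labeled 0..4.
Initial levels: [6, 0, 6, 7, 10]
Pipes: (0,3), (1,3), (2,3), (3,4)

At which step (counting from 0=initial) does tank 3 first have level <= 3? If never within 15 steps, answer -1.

Step 1: flows [3->0,3->1,3->2,4->3] -> levels [7 1 7 5 9]
Step 2: flows [0->3,3->1,2->3,4->3] -> levels [6 2 6 7 8]
Step 3: flows [3->0,3->1,3->2,4->3] -> levels [7 3 7 5 7]
Step 4: flows [0->3,3->1,2->3,4->3] -> levels [6 4 6 7 6]
Step 5: flows [3->0,3->1,3->2,3->4] -> levels [7 5 7 3 7]
Tank 3 first reaches <=3 at step 5

Answer: 5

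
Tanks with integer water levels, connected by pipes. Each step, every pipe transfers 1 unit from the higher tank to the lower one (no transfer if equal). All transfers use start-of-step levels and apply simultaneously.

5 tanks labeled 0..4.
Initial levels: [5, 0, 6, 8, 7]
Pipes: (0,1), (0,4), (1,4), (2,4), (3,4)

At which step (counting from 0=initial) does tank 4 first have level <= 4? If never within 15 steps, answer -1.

Answer: 3

Derivation:
Step 1: flows [0->1,4->0,4->1,4->2,3->4] -> levels [5 2 7 7 5]
Step 2: flows [0->1,0=4,4->1,2->4,3->4] -> levels [4 4 6 6 6]
Step 3: flows [0=1,4->0,4->1,2=4,3=4] -> levels [5 5 6 6 4]
Tank 4 first reaches <=4 at step 3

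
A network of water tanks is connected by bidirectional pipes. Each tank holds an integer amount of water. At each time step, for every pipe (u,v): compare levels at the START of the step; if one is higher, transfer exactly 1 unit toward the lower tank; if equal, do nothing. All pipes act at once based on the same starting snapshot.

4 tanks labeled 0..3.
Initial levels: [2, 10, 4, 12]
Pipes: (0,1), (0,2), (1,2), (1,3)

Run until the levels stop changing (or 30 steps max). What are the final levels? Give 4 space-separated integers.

Answer: 7 6 7 8

Derivation:
Step 1: flows [1->0,2->0,1->2,3->1] -> levels [4 9 4 11]
Step 2: flows [1->0,0=2,1->2,3->1] -> levels [5 8 5 10]
Step 3: flows [1->0,0=2,1->2,3->1] -> levels [6 7 6 9]
Step 4: flows [1->0,0=2,1->2,3->1] -> levels [7 6 7 8]
Step 5: flows [0->1,0=2,2->1,3->1] -> levels [6 9 6 7]
Step 6: flows [1->0,0=2,1->2,1->3] -> levels [7 6 7 8]
  -> period-2 cycle: step 6 state = step 4 state; never stabilizes
  -> state at step 30: (30-4) mod 2 = 0, same as step 4 -> [7 6 7 8]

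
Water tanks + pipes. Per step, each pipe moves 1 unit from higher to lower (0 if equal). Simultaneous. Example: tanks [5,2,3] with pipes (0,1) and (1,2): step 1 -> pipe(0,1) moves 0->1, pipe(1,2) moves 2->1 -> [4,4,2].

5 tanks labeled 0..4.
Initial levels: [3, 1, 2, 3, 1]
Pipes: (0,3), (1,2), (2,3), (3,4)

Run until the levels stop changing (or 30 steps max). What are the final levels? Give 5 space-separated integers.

Step 1: flows [0=3,2->1,3->2,3->4] -> levels [3 2 2 1 2]
Step 2: flows [0->3,1=2,2->3,4->3] -> levels [2 2 1 4 1]
Step 3: flows [3->0,1->2,3->2,3->4] -> levels [3 1 3 1 2]
Step 4: flows [0->3,2->1,2->3,4->3] -> levels [2 2 1 4 1]
  -> period-2 cycle: step 4 state = step 2 state; never stabilizes
  -> state at step 30: (30-2) mod 2 = 0, same as step 2 -> [2 2 1 4 1]

Answer: 2 2 1 4 1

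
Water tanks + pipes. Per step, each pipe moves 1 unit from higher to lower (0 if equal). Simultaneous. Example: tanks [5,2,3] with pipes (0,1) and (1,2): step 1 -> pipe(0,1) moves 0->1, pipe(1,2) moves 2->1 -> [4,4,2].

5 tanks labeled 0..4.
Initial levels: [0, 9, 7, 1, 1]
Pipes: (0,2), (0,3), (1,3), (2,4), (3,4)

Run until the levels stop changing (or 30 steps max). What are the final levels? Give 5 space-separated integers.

Answer: 2 5 3 6 2

Derivation:
Step 1: flows [2->0,3->0,1->3,2->4,3=4] -> levels [2 8 5 1 2]
Step 2: flows [2->0,0->3,1->3,2->4,4->3] -> levels [2 7 3 4 2]
Step 3: flows [2->0,3->0,1->3,2->4,3->4] -> levels [4 6 1 3 4]
Step 4: flows [0->2,0->3,1->3,4->2,4->3] -> levels [2 5 3 6 2]
Step 5: flows [2->0,3->0,3->1,2->4,3->4] -> levels [4 6 1 3 4]
  -> period-2 cycle: step 5 state = step 3 state; never stabilizes
  -> state at step 30: (30-3) mod 2 = 1, same as step 4 -> [2 5 3 6 2]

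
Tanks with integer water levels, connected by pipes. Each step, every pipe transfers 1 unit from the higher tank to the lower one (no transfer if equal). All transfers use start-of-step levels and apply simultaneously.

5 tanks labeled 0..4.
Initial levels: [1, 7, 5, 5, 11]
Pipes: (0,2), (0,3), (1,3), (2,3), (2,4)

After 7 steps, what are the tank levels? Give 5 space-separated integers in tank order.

Step 1: flows [2->0,3->0,1->3,2=3,4->2] -> levels [3 6 5 5 10]
Step 2: flows [2->0,3->0,1->3,2=3,4->2] -> levels [5 5 5 5 9]
Step 3: flows [0=2,0=3,1=3,2=3,4->2] -> levels [5 5 6 5 8]
Step 4: flows [2->0,0=3,1=3,2->3,4->2] -> levels [6 5 5 6 7]
Step 5: flows [0->2,0=3,3->1,3->2,4->2] -> levels [5 6 8 4 6]
Step 6: flows [2->0,0->3,1->3,2->3,2->4] -> levels [5 5 5 7 7]
Step 7: flows [0=2,3->0,3->1,3->2,4->2] -> levels [6 6 7 4 6]

Answer: 6 6 7 4 6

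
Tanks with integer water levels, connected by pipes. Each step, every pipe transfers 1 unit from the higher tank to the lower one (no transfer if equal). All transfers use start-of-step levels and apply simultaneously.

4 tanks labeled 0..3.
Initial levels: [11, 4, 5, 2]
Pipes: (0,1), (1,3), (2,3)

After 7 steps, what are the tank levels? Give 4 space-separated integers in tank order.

Step 1: flows [0->1,1->3,2->3] -> levels [10 4 4 4]
Step 2: flows [0->1,1=3,2=3] -> levels [9 5 4 4]
Step 3: flows [0->1,1->3,2=3] -> levels [8 5 4 5]
Step 4: flows [0->1,1=3,3->2] -> levels [7 6 5 4]
Step 5: flows [0->1,1->3,2->3] -> levels [6 6 4 6]
Step 6: flows [0=1,1=3,3->2] -> levels [6 6 5 5]
Step 7: flows [0=1,1->3,2=3] -> levels [6 5 5 6]

Answer: 6 5 5 6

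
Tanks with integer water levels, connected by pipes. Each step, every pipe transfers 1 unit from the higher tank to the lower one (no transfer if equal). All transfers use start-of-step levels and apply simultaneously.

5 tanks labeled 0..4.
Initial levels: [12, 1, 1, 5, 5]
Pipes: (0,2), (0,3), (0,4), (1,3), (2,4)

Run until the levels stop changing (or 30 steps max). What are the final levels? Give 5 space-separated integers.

Step 1: flows [0->2,0->3,0->4,3->1,4->2] -> levels [9 2 3 5 5]
Step 2: flows [0->2,0->3,0->4,3->1,4->2] -> levels [6 3 5 5 5]
Step 3: flows [0->2,0->3,0->4,3->1,2=4] -> levels [3 4 6 5 6]
Step 4: flows [2->0,3->0,4->0,3->1,2=4] -> levels [6 5 5 3 5]
Step 5: flows [0->2,0->3,0->4,1->3,2=4] -> levels [3 4 6 5 6]
  -> period-2 cycle: step 5 state = step 3 state; never stabilizes
  -> state at step 30: (30-3) mod 2 = 1, same as step 4 -> [6 5 5 3 5]

Answer: 6 5 5 3 5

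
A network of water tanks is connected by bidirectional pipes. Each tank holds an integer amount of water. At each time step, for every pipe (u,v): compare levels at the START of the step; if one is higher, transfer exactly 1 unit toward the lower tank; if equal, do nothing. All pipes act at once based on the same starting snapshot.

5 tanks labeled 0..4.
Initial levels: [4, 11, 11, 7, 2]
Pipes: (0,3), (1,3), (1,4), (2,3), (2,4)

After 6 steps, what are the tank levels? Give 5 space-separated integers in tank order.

Answer: 6 7 7 9 6

Derivation:
Step 1: flows [3->0,1->3,1->4,2->3,2->4] -> levels [5 9 9 8 4]
Step 2: flows [3->0,1->3,1->4,2->3,2->4] -> levels [6 7 7 9 6]
Step 3: flows [3->0,3->1,1->4,3->2,2->4] -> levels [7 7 7 6 8]
Step 4: flows [0->3,1->3,4->1,2->3,4->2] -> levels [6 7 7 9 6]
  -> period-2 cycle: step 4 state = step 2 state
  -> state at step 6: (6-2) mod 2 = 0, same as step 2 -> [6 7 7 9 6]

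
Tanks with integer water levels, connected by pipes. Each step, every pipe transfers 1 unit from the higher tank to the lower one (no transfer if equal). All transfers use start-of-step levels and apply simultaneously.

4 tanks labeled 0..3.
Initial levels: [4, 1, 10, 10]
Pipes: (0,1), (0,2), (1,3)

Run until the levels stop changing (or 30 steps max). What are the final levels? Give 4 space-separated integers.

Step 1: flows [0->1,2->0,3->1] -> levels [4 3 9 9]
Step 2: flows [0->1,2->0,3->1] -> levels [4 5 8 8]
Step 3: flows [1->0,2->0,3->1] -> levels [6 5 7 7]
Step 4: flows [0->1,2->0,3->1] -> levels [6 7 6 6]
Step 5: flows [1->0,0=2,1->3] -> levels [7 5 6 7]
Step 6: flows [0->1,0->2,3->1] -> levels [5 7 7 6]
Step 7: flows [1->0,2->0,1->3] -> levels [7 5 6 7]
  -> period-2 cycle: step 7 state = step 5 state; never stabilizes
  -> state at step 30: (30-5) mod 2 = 1, same as step 6 -> [5 7 7 6]

Answer: 5 7 7 6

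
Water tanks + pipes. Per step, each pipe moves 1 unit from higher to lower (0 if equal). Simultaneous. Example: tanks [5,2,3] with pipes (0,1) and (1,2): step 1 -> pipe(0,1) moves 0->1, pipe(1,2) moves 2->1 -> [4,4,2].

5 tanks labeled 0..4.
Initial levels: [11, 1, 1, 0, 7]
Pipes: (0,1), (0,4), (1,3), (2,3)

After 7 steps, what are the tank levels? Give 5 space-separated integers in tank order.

Answer: 5 4 3 2 6

Derivation:
Step 1: flows [0->1,0->4,1->3,2->3] -> levels [9 1 0 2 8]
Step 2: flows [0->1,0->4,3->1,3->2] -> levels [7 3 1 0 9]
Step 3: flows [0->1,4->0,1->3,2->3] -> levels [7 3 0 2 8]
Step 4: flows [0->1,4->0,1->3,3->2] -> levels [7 3 1 2 7]
Step 5: flows [0->1,0=4,1->3,3->2] -> levels [6 3 2 2 7]
Step 6: flows [0->1,4->0,1->3,2=3] -> levels [6 3 2 3 6]
Step 7: flows [0->1,0=4,1=3,3->2] -> levels [5 4 3 2 6]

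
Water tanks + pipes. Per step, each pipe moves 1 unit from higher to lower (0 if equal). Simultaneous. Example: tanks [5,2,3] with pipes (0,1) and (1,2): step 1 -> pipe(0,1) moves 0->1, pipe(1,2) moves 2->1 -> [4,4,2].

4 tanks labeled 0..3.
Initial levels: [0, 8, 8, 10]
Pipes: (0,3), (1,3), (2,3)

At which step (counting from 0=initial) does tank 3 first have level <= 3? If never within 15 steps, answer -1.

Step 1: flows [3->0,3->1,3->2] -> levels [1 9 9 7]
Step 2: flows [3->0,1->3,2->3] -> levels [2 8 8 8]
Step 3: flows [3->0,1=3,2=3] -> levels [3 8 8 7]
Step 4: flows [3->0,1->3,2->3] -> levels [4 7 7 8]
Step 5: flows [3->0,3->1,3->2] -> levels [5 8 8 5]
Step 6: flows [0=3,1->3,2->3] -> levels [5 7 7 7]
Step 7: flows [3->0,1=3,2=3] -> levels [6 7 7 6]
Step 8: flows [0=3,1->3,2->3] -> levels [6 6 6 8]
Step 9: flows [3->0,3->1,3->2] -> levels [7 7 7 5]
Step 10: flows [0->3,1->3,2->3] -> levels [6 6 6 8]
  -> period-2 cycle (repeats step 8); tank 3 never drops to <=3
Tank 3 never reaches <=3 within 15 steps

Answer: -1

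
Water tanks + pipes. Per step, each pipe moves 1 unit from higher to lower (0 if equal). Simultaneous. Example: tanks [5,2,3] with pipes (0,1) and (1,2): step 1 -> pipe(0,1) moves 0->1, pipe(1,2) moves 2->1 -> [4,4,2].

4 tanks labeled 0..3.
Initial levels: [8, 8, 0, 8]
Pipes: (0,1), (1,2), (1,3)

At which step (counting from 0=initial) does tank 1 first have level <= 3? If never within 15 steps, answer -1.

Step 1: flows [0=1,1->2,1=3] -> levels [8 7 1 8]
Step 2: flows [0->1,1->2,3->1] -> levels [7 8 2 7]
Step 3: flows [1->0,1->2,1->3] -> levels [8 5 3 8]
Step 4: flows [0->1,1->2,3->1] -> levels [7 6 4 7]
Step 5: flows [0->1,1->2,3->1] -> levels [6 7 5 6]
Step 6: flows [1->0,1->2,1->3] -> levels [7 4 6 7]
Step 7: flows [0->1,2->1,3->1] -> levels [6 7 5 6]
  -> period-2 cycle (repeats step 5); tank 1 never drops to <=3
Tank 1 never reaches <=3 within 15 steps

Answer: -1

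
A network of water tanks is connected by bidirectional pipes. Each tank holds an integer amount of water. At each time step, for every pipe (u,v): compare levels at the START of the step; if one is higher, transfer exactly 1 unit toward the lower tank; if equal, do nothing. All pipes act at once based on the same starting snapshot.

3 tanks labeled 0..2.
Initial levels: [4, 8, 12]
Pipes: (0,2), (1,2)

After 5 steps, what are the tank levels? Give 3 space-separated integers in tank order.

Step 1: flows [2->0,2->1] -> levels [5 9 10]
Step 2: flows [2->0,2->1] -> levels [6 10 8]
Step 3: flows [2->0,1->2] -> levels [7 9 8]
Step 4: flows [2->0,1->2] -> levels [8 8 8]
Step 5: flows [0=2,1=2] -> levels [8 8 8]

Answer: 8 8 8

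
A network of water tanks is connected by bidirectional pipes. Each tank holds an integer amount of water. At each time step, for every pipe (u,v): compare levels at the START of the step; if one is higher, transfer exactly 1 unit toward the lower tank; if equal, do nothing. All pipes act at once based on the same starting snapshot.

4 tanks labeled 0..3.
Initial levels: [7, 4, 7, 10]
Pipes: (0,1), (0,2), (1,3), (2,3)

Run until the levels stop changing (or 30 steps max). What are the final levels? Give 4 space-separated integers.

Step 1: flows [0->1,0=2,3->1,3->2] -> levels [6 6 8 8]
Step 2: flows [0=1,2->0,3->1,2=3] -> levels [7 7 7 7]
Step 3: flows [0=1,0=2,1=3,2=3] -> levels [7 7 7 7]
  -> stable (no change)

Answer: 7 7 7 7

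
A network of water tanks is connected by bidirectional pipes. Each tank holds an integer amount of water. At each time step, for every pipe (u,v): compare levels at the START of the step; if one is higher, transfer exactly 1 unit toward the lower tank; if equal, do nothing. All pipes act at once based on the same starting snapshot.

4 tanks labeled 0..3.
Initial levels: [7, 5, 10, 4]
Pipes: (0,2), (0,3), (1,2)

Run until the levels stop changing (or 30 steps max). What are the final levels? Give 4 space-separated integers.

Answer: 7 7 6 6

Derivation:
Step 1: flows [2->0,0->3,2->1] -> levels [7 6 8 5]
Step 2: flows [2->0,0->3,2->1] -> levels [7 7 6 6]
Step 3: flows [0->2,0->3,1->2] -> levels [5 6 8 7]
Step 4: flows [2->0,3->0,2->1] -> levels [7 7 6 6]
  -> period-2 cycle: step 4 state = step 2 state; never stabilizes
  -> state at step 30: (30-2) mod 2 = 0, same as step 2 -> [7 7 6 6]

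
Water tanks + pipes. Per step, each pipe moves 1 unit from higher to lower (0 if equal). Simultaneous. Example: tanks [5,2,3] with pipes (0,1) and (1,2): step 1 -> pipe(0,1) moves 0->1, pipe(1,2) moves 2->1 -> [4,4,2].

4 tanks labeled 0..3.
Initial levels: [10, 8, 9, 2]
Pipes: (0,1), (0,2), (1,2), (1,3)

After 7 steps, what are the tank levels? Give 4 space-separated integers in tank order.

Answer: 7 8 7 7

Derivation:
Step 1: flows [0->1,0->2,2->1,1->3] -> levels [8 9 9 3]
Step 2: flows [1->0,2->0,1=2,1->3] -> levels [10 7 8 4]
Step 3: flows [0->1,0->2,2->1,1->3] -> levels [8 8 8 5]
Step 4: flows [0=1,0=2,1=2,1->3] -> levels [8 7 8 6]
Step 5: flows [0->1,0=2,2->1,1->3] -> levels [7 8 7 7]
Step 6: flows [1->0,0=2,1->2,1->3] -> levels [8 5 8 8]
Step 7: flows [0->1,0=2,2->1,3->1] -> levels [7 8 7 7]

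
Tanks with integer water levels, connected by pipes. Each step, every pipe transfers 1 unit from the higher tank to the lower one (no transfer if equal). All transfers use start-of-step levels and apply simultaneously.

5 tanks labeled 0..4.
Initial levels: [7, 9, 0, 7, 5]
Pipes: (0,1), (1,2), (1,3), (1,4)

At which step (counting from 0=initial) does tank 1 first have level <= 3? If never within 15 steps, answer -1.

Answer: 5

Derivation:
Step 1: flows [1->0,1->2,1->3,1->4] -> levels [8 5 1 8 6]
Step 2: flows [0->1,1->2,3->1,4->1] -> levels [7 7 2 7 5]
Step 3: flows [0=1,1->2,1=3,1->4] -> levels [7 5 3 7 6]
Step 4: flows [0->1,1->2,3->1,4->1] -> levels [6 7 4 6 5]
Step 5: flows [1->0,1->2,1->3,1->4] -> levels [7 3 5 7 6]
Tank 1 first reaches <=3 at step 5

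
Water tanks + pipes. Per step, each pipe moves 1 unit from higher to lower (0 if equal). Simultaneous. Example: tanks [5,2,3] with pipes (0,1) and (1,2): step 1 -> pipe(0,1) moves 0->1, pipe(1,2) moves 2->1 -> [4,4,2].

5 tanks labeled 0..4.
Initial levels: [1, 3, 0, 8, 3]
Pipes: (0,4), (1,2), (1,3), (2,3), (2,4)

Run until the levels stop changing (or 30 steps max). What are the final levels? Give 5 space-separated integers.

Step 1: flows [4->0,1->2,3->1,3->2,4->2] -> levels [2 3 3 6 1]
Step 2: flows [0->4,1=2,3->1,3->2,2->4] -> levels [1 4 3 4 3]
Step 3: flows [4->0,1->2,1=3,3->2,2=4] -> levels [2 3 5 3 2]
Step 4: flows [0=4,2->1,1=3,2->3,2->4] -> levels [2 4 2 4 3]
Step 5: flows [4->0,1->2,1=3,3->2,4->2] -> levels [3 3 5 3 1]
Step 6: flows [0->4,2->1,1=3,2->3,2->4] -> levels [2 4 2 4 3]
  -> period-2 cycle: step 6 state = step 4 state; never stabilizes
  -> state at step 30: (30-4) mod 2 = 0, same as step 4 -> [2 4 2 4 3]

Answer: 2 4 2 4 3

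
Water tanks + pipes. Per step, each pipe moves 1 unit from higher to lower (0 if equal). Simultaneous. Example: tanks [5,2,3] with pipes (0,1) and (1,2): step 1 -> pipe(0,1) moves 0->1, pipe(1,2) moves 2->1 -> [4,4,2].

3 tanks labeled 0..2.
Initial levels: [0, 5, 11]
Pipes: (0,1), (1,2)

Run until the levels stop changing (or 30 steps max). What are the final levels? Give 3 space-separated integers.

Answer: 5 6 5

Derivation:
Step 1: flows [1->0,2->1] -> levels [1 5 10]
Step 2: flows [1->0,2->1] -> levels [2 5 9]
Step 3: flows [1->0,2->1] -> levels [3 5 8]
Step 4: flows [1->0,2->1] -> levels [4 5 7]
Step 5: flows [1->0,2->1] -> levels [5 5 6]
Step 6: flows [0=1,2->1] -> levels [5 6 5]
Step 7: flows [1->0,1->2] -> levels [6 4 6]
Step 8: flows [0->1,2->1] -> levels [5 6 5]
  -> period-2 cycle: step 8 state = step 6 state; never stabilizes
  -> state at step 30: (30-6) mod 2 = 0, same as step 6 -> [5 6 5]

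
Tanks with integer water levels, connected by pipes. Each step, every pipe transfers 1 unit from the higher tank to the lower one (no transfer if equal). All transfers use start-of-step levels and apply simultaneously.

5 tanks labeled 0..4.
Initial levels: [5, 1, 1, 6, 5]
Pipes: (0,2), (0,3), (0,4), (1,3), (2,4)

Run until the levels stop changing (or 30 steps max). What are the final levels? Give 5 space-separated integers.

Step 1: flows [0->2,3->0,0=4,3->1,4->2] -> levels [5 2 3 4 4]
Step 2: flows [0->2,0->3,0->4,3->1,4->2] -> levels [2 3 5 4 4]
Step 3: flows [2->0,3->0,4->0,3->1,2->4] -> levels [5 4 3 2 4]
Step 4: flows [0->2,0->3,0->4,1->3,4->2] -> levels [2 3 5 4 4]
  -> period-2 cycle: step 4 state = step 2 state; never stabilizes
  -> state at step 30: (30-2) mod 2 = 0, same as step 2 -> [2 3 5 4 4]

Answer: 2 3 5 4 4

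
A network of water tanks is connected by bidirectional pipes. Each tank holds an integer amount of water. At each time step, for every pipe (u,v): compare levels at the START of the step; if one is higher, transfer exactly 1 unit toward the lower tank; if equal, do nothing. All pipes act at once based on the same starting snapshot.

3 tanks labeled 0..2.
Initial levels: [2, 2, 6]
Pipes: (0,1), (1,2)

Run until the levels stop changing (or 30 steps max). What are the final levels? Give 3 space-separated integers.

Step 1: flows [0=1,2->1] -> levels [2 3 5]
Step 2: flows [1->0,2->1] -> levels [3 3 4]
Step 3: flows [0=1,2->1] -> levels [3 4 3]
Step 4: flows [1->0,1->2] -> levels [4 2 4]
Step 5: flows [0->1,2->1] -> levels [3 4 3]
  -> period-2 cycle: step 5 state = step 3 state; never stabilizes
  -> state at step 30: (30-3) mod 2 = 1, same as step 4 -> [4 2 4]

Answer: 4 2 4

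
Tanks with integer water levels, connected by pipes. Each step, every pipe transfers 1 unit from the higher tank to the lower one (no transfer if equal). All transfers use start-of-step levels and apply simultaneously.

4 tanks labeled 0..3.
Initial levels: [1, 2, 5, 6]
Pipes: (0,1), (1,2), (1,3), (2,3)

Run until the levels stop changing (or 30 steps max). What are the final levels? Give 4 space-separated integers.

Answer: 3 5 3 3

Derivation:
Step 1: flows [1->0,2->1,3->1,3->2] -> levels [2 3 5 4]
Step 2: flows [1->0,2->1,3->1,2->3] -> levels [3 4 3 4]
Step 3: flows [1->0,1->2,1=3,3->2] -> levels [4 2 5 3]
Step 4: flows [0->1,2->1,3->1,2->3] -> levels [3 5 3 3]
Step 5: flows [1->0,1->2,1->3,2=3] -> levels [4 2 4 4]
Step 6: flows [0->1,2->1,3->1,2=3] -> levels [3 5 3 3]
  -> period-2 cycle: step 6 state = step 4 state; never stabilizes
  -> state at step 30: (30-4) mod 2 = 0, same as step 4 -> [3 5 3 3]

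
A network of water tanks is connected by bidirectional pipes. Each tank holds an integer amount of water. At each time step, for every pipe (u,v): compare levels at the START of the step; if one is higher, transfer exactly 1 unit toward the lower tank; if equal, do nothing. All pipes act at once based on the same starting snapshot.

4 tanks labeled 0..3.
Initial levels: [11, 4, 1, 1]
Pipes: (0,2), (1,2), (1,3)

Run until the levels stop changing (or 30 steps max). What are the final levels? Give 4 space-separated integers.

Answer: 4 3 5 5

Derivation:
Step 1: flows [0->2,1->2,1->3] -> levels [10 2 3 2]
Step 2: flows [0->2,2->1,1=3] -> levels [9 3 3 2]
Step 3: flows [0->2,1=2,1->3] -> levels [8 2 4 3]
Step 4: flows [0->2,2->1,3->1] -> levels [7 4 4 2]
Step 5: flows [0->2,1=2,1->3] -> levels [6 3 5 3]
Step 6: flows [0->2,2->1,1=3] -> levels [5 4 5 3]
Step 7: flows [0=2,2->1,1->3] -> levels [5 4 4 4]
Step 8: flows [0->2,1=2,1=3] -> levels [4 4 5 4]
Step 9: flows [2->0,2->1,1=3] -> levels [5 5 3 4]
Step 10: flows [0->2,1->2,1->3] -> levels [4 3 5 5]
Step 11: flows [2->0,2->1,3->1] -> levels [5 5 3 4]
  -> period-2 cycle: step 11 state = step 9 state; never stabilizes
  -> state at step 30: (30-9) mod 2 = 1, same as step 10 -> [4 3 5 5]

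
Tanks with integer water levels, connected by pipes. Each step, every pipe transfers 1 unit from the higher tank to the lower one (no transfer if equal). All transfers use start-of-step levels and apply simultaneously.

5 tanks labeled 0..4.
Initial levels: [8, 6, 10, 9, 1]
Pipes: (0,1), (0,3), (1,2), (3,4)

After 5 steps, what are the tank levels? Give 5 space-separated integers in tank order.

Answer: 7 7 9 5 6

Derivation:
Step 1: flows [0->1,3->0,2->1,3->4] -> levels [8 8 9 7 2]
Step 2: flows [0=1,0->3,2->1,3->4] -> levels [7 9 8 7 3]
Step 3: flows [1->0,0=3,1->2,3->4] -> levels [8 7 9 6 4]
Step 4: flows [0->1,0->3,2->1,3->4] -> levels [6 9 8 6 5]
Step 5: flows [1->0,0=3,1->2,3->4] -> levels [7 7 9 5 6]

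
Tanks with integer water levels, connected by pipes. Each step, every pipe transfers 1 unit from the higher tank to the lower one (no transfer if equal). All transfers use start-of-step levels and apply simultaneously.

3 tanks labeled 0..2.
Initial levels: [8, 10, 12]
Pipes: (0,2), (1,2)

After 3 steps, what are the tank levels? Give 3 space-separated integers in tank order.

Step 1: flows [2->0,2->1] -> levels [9 11 10]
Step 2: flows [2->0,1->2] -> levels [10 10 10]
Step 3: flows [0=2,1=2] -> levels [10 10 10]

Answer: 10 10 10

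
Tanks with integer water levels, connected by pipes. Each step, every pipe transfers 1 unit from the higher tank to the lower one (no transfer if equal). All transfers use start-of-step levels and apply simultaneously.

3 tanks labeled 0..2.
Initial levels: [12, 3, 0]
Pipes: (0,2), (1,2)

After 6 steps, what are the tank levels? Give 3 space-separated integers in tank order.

Answer: 6 4 5

Derivation:
Step 1: flows [0->2,1->2] -> levels [11 2 2]
Step 2: flows [0->2,1=2] -> levels [10 2 3]
Step 3: flows [0->2,2->1] -> levels [9 3 3]
Step 4: flows [0->2,1=2] -> levels [8 3 4]
Step 5: flows [0->2,2->1] -> levels [7 4 4]
Step 6: flows [0->2,1=2] -> levels [6 4 5]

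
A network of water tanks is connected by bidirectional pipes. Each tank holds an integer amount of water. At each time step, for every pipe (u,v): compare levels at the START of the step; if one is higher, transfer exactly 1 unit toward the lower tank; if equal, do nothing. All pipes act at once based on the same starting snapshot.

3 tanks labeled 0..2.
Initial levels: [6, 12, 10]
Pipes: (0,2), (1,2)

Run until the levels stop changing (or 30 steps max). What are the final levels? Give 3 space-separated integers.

Step 1: flows [2->0,1->2] -> levels [7 11 10]
Step 2: flows [2->0,1->2] -> levels [8 10 10]
Step 3: flows [2->0,1=2] -> levels [9 10 9]
Step 4: flows [0=2,1->2] -> levels [9 9 10]
Step 5: flows [2->0,2->1] -> levels [10 10 8]
Step 6: flows [0->2,1->2] -> levels [9 9 10]
  -> period-2 cycle: step 6 state = step 4 state; never stabilizes
  -> state at step 30: (30-4) mod 2 = 0, same as step 4 -> [9 9 10]

Answer: 9 9 10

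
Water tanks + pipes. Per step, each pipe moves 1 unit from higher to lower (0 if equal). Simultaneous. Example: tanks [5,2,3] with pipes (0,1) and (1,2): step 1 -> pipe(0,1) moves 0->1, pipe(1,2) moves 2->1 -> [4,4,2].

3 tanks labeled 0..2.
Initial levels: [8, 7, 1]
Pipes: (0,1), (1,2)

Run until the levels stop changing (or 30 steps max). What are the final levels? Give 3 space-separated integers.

Answer: 6 4 6

Derivation:
Step 1: flows [0->1,1->2] -> levels [7 7 2]
Step 2: flows [0=1,1->2] -> levels [7 6 3]
Step 3: flows [0->1,1->2] -> levels [6 6 4]
Step 4: flows [0=1,1->2] -> levels [6 5 5]
Step 5: flows [0->1,1=2] -> levels [5 6 5]
Step 6: flows [1->0,1->2] -> levels [6 4 6]
Step 7: flows [0->1,2->1] -> levels [5 6 5]
  -> period-2 cycle: step 7 state = step 5 state; never stabilizes
  -> state at step 30: (30-5) mod 2 = 1, same as step 6 -> [6 4 6]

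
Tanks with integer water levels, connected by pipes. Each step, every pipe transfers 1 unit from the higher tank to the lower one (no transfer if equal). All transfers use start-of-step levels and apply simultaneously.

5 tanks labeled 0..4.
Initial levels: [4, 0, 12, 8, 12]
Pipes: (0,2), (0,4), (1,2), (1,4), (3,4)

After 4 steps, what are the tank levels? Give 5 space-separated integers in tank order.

Answer: 8 8 6 8 6

Derivation:
Step 1: flows [2->0,4->0,2->1,4->1,4->3] -> levels [6 2 10 9 9]
Step 2: flows [2->0,4->0,2->1,4->1,3=4] -> levels [8 4 8 9 7]
Step 3: flows [0=2,0->4,2->1,4->1,3->4] -> levels [7 6 7 8 8]
Step 4: flows [0=2,4->0,2->1,4->1,3=4] -> levels [8 8 6 8 6]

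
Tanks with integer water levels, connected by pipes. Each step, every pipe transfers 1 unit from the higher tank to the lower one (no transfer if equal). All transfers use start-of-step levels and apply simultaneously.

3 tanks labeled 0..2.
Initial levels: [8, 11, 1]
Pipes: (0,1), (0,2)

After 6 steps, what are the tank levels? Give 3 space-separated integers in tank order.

Answer: 6 7 7

Derivation:
Step 1: flows [1->0,0->2] -> levels [8 10 2]
Step 2: flows [1->0,0->2] -> levels [8 9 3]
Step 3: flows [1->0,0->2] -> levels [8 8 4]
Step 4: flows [0=1,0->2] -> levels [7 8 5]
Step 5: flows [1->0,0->2] -> levels [7 7 6]
Step 6: flows [0=1,0->2] -> levels [6 7 7]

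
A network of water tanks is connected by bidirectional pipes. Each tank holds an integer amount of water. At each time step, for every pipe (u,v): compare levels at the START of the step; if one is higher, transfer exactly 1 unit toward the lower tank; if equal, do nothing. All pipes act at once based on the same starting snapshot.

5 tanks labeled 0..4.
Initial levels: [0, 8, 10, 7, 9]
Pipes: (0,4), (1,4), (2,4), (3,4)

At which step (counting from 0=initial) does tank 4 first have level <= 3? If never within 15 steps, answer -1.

Step 1: flows [4->0,4->1,2->4,4->3] -> levels [1 9 9 8 7]
Step 2: flows [4->0,1->4,2->4,3->4] -> levels [2 8 8 7 9]
Step 3: flows [4->0,4->1,4->2,4->3] -> levels [3 9 9 8 5]
Step 4: flows [4->0,1->4,2->4,3->4] -> levels [4 8 8 7 7]
Step 5: flows [4->0,1->4,2->4,3=4] -> levels [5 7 7 7 8]
Step 6: flows [4->0,4->1,4->2,4->3] -> levels [6 8 8 8 4]
Step 7: flows [0->4,1->4,2->4,3->4] -> levels [5 7 7 7 8]
  -> period-2 cycle (repeats step 5); tank 4 never drops to <=3
Tank 4 never reaches <=3 within 15 steps

Answer: -1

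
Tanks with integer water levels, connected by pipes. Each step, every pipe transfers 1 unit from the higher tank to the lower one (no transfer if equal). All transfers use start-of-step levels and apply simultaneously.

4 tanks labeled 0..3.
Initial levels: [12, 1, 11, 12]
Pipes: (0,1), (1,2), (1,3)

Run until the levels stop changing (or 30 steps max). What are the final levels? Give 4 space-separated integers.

Step 1: flows [0->1,2->1,3->1] -> levels [11 4 10 11]
Step 2: flows [0->1,2->1,3->1] -> levels [10 7 9 10]
Step 3: flows [0->1,2->1,3->1] -> levels [9 10 8 9]
Step 4: flows [1->0,1->2,1->3] -> levels [10 7 9 10]
  -> period-2 cycle: step 4 state = step 2 state; never stabilizes
  -> state at step 30: (30-2) mod 2 = 0, same as step 2 -> [10 7 9 10]

Answer: 10 7 9 10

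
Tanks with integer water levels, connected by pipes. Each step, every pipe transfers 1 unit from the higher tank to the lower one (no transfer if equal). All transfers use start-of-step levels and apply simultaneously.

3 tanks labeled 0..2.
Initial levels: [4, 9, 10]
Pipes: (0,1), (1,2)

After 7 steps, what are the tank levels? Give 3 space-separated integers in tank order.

Step 1: flows [1->0,2->1] -> levels [5 9 9]
Step 2: flows [1->0,1=2] -> levels [6 8 9]
Step 3: flows [1->0,2->1] -> levels [7 8 8]
Step 4: flows [1->0,1=2] -> levels [8 7 8]
Step 5: flows [0->1,2->1] -> levels [7 9 7]
Step 6: flows [1->0,1->2] -> levels [8 7 8]
  -> period-2 cycle: step 6 state = step 4 state
  -> state at step 7: (7-4) mod 2 = 1, same as step 5 -> [7 9 7]

Answer: 7 9 7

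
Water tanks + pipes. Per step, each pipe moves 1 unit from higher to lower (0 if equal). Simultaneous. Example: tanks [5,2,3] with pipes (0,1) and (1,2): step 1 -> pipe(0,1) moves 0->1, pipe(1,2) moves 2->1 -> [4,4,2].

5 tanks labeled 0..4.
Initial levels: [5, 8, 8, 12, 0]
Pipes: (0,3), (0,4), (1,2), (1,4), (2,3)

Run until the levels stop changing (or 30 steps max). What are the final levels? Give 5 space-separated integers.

Step 1: flows [3->0,0->4,1=2,1->4,3->2] -> levels [5 7 9 10 2]
Step 2: flows [3->0,0->4,2->1,1->4,3->2] -> levels [5 7 9 8 4]
Step 3: flows [3->0,0->4,2->1,1->4,2->3] -> levels [5 7 7 8 6]
Step 4: flows [3->0,4->0,1=2,1->4,3->2] -> levels [7 6 8 6 6]
Step 5: flows [0->3,0->4,2->1,1=4,2->3] -> levels [5 7 6 8 7]
Step 6: flows [3->0,4->0,1->2,1=4,3->2] -> levels [7 6 8 6 6]
  -> period-2 cycle: step 6 state = step 4 state; never stabilizes
  -> state at step 30: (30-4) mod 2 = 0, same as step 4 -> [7 6 8 6 6]

Answer: 7 6 8 6 6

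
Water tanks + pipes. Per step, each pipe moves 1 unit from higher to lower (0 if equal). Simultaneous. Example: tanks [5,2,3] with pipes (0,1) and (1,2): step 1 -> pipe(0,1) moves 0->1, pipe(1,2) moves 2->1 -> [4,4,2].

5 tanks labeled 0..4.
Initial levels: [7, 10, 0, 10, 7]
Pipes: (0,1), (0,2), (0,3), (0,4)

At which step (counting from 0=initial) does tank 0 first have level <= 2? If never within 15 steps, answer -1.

Step 1: flows [1->0,0->2,3->0,0=4] -> levels [8 9 1 9 7]
Step 2: flows [1->0,0->2,3->0,0->4] -> levels [8 8 2 8 8]
Step 3: flows [0=1,0->2,0=3,0=4] -> levels [7 8 3 8 8]
Step 4: flows [1->0,0->2,3->0,4->0] -> levels [9 7 4 7 7]
Step 5: flows [0->1,0->2,0->3,0->4] -> levels [5 8 5 8 8]
Step 6: flows [1->0,0=2,3->0,4->0] -> levels [8 7 5 7 7]
Step 7: flows [0->1,0->2,0->3,0->4] -> levels [4 8 6 8 8]
Step 8: flows [1->0,2->0,3->0,4->0] -> levels [8 7 5 7 7]
  -> period-2 cycle (repeats step 6); tank 0 never drops to <=2
Tank 0 never reaches <=2 within 15 steps

Answer: -1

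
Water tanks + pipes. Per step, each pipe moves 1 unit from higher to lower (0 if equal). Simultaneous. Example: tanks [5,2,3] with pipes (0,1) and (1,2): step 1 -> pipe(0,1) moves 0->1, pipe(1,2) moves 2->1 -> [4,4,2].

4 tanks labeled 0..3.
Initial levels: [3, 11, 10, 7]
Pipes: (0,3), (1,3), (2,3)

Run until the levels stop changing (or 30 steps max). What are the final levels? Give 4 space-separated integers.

Answer: 7 7 7 10

Derivation:
Step 1: flows [3->0,1->3,2->3] -> levels [4 10 9 8]
Step 2: flows [3->0,1->3,2->3] -> levels [5 9 8 9]
Step 3: flows [3->0,1=3,3->2] -> levels [6 9 9 7]
Step 4: flows [3->0,1->3,2->3] -> levels [7 8 8 8]
Step 5: flows [3->0,1=3,2=3] -> levels [8 8 8 7]
Step 6: flows [0->3,1->3,2->3] -> levels [7 7 7 10]
Step 7: flows [3->0,3->1,3->2] -> levels [8 8 8 7]
  -> period-2 cycle: step 7 state = step 5 state; never stabilizes
  -> state at step 30: (30-5) mod 2 = 1, same as step 6 -> [7 7 7 10]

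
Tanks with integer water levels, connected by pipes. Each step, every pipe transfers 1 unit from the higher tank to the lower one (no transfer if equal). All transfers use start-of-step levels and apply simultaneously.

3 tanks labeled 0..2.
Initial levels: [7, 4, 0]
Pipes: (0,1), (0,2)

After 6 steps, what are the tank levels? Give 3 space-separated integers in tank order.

Step 1: flows [0->1,0->2] -> levels [5 5 1]
Step 2: flows [0=1,0->2] -> levels [4 5 2]
Step 3: flows [1->0,0->2] -> levels [4 4 3]
Step 4: flows [0=1,0->2] -> levels [3 4 4]
Step 5: flows [1->0,2->0] -> levels [5 3 3]
Step 6: flows [0->1,0->2] -> levels [3 4 4]

Answer: 3 4 4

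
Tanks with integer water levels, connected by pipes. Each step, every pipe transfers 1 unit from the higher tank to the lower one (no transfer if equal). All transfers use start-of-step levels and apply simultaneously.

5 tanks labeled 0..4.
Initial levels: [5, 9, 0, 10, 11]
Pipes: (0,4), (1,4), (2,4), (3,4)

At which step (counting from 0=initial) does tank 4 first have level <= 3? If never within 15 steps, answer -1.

Step 1: flows [4->0,4->1,4->2,4->3] -> levels [6 10 1 11 7]
Step 2: flows [4->0,1->4,4->2,3->4] -> levels [7 9 2 10 7]
Step 3: flows [0=4,1->4,4->2,3->4] -> levels [7 8 3 9 8]
Step 4: flows [4->0,1=4,4->2,3->4] -> levels [8 8 4 8 7]
Step 5: flows [0->4,1->4,4->2,3->4] -> levels [7 7 5 7 9]
Step 6: flows [4->0,4->1,4->2,4->3] -> levels [8 8 6 8 5]
Step 7: flows [0->4,1->4,2->4,3->4] -> levels [7 7 5 7 9]
  -> period-2 cycle (repeats step 5); tank 4 never drops to <=3
Tank 4 never reaches <=3 within 15 steps

Answer: -1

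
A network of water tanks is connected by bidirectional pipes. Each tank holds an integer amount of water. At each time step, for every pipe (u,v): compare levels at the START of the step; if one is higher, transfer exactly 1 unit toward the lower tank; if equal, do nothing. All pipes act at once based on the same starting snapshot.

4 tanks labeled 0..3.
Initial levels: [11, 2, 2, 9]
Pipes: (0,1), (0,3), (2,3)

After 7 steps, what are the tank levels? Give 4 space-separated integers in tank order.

Answer: 6 6 6 6

Derivation:
Step 1: flows [0->1,0->3,3->2] -> levels [9 3 3 9]
Step 2: flows [0->1,0=3,3->2] -> levels [8 4 4 8]
Step 3: flows [0->1,0=3,3->2] -> levels [7 5 5 7]
Step 4: flows [0->1,0=3,3->2] -> levels [6 6 6 6]
Step 5: flows [0=1,0=3,2=3] -> levels [6 6 6 6]
  -> stable; steps 6..7 unchanged -> [6 6 6 6]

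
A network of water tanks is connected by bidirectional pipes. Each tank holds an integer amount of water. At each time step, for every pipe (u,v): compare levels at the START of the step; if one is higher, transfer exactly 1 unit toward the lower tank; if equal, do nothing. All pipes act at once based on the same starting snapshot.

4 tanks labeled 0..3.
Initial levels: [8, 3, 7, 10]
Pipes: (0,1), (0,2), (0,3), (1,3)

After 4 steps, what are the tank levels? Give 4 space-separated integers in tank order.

Step 1: flows [0->1,0->2,3->0,3->1] -> levels [7 5 8 8]
Step 2: flows [0->1,2->0,3->0,3->1] -> levels [8 7 7 6]
Step 3: flows [0->1,0->2,0->3,1->3] -> levels [5 7 8 8]
Step 4: flows [1->0,2->0,3->0,3->1] -> levels [8 7 7 6]

Answer: 8 7 7 6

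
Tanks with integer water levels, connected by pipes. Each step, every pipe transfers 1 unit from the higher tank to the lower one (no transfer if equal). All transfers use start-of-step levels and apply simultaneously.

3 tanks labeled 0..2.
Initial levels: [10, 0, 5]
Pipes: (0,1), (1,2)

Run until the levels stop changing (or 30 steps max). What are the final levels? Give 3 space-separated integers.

Answer: 5 5 5

Derivation:
Step 1: flows [0->1,2->1] -> levels [9 2 4]
Step 2: flows [0->1,2->1] -> levels [8 4 3]
Step 3: flows [0->1,1->2] -> levels [7 4 4]
Step 4: flows [0->1,1=2] -> levels [6 5 4]
Step 5: flows [0->1,1->2] -> levels [5 5 5]
Step 6: flows [0=1,1=2] -> levels [5 5 5]
  -> stable (no change)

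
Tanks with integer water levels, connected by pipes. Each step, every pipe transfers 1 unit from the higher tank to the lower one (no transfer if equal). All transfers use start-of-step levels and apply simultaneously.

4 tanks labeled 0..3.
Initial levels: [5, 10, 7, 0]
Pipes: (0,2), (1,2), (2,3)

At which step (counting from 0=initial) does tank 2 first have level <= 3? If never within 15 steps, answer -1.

Answer: -1

Derivation:
Step 1: flows [2->0,1->2,2->3] -> levels [6 9 6 1]
Step 2: flows [0=2,1->2,2->3] -> levels [6 8 6 2]
Step 3: flows [0=2,1->2,2->3] -> levels [6 7 6 3]
Step 4: flows [0=2,1->2,2->3] -> levels [6 6 6 4]
Step 5: flows [0=2,1=2,2->3] -> levels [6 6 5 5]
Step 6: flows [0->2,1->2,2=3] -> levels [5 5 7 5]
Step 7: flows [2->0,2->1,2->3] -> levels [6 6 4 6]
Step 8: flows [0->2,1->2,3->2] -> levels [5 5 7 5]
  -> period-2 cycle (repeats step 6); tank 2 never drops to <=3
Tank 2 never reaches <=3 within 15 steps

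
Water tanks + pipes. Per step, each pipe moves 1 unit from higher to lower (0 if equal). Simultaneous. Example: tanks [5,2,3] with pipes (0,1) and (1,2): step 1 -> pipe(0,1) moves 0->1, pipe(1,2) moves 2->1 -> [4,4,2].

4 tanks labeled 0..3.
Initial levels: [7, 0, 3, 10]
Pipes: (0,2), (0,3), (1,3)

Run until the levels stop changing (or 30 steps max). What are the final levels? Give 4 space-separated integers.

Step 1: flows [0->2,3->0,3->1] -> levels [7 1 4 8]
Step 2: flows [0->2,3->0,3->1] -> levels [7 2 5 6]
Step 3: flows [0->2,0->3,3->1] -> levels [5 3 6 6]
Step 4: flows [2->0,3->0,3->1] -> levels [7 4 5 4]
Step 5: flows [0->2,0->3,1=3] -> levels [5 4 6 5]
Step 6: flows [2->0,0=3,3->1] -> levels [6 5 5 4]
Step 7: flows [0->2,0->3,1->3] -> levels [4 4 6 6]
Step 8: flows [2->0,3->0,3->1] -> levels [6 5 5 4]
  -> period-2 cycle: step 8 state = step 6 state; never stabilizes
  -> state at step 30: (30-6) mod 2 = 0, same as step 6 -> [6 5 5 4]

Answer: 6 5 5 4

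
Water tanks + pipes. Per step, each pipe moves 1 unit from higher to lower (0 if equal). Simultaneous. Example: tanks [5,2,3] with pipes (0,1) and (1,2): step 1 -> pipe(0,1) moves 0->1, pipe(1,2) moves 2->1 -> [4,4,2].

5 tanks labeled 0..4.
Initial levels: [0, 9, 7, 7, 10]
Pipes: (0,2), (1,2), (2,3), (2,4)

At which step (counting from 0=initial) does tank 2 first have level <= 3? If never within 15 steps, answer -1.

Step 1: flows [2->0,1->2,2=3,4->2] -> levels [1 8 8 7 9]
Step 2: flows [2->0,1=2,2->3,4->2] -> levels [2 8 7 8 8]
Step 3: flows [2->0,1->2,3->2,4->2] -> levels [3 7 9 7 7]
Step 4: flows [2->0,2->1,2->3,2->4] -> levels [4 8 5 8 8]
Step 5: flows [2->0,1->2,3->2,4->2] -> levels [5 7 7 7 7]
Step 6: flows [2->0,1=2,2=3,2=4] -> levels [6 7 6 7 7]
Step 7: flows [0=2,1->2,3->2,4->2] -> levels [6 6 9 6 6]
Step 8: flows [2->0,2->1,2->3,2->4] -> levels [7 7 5 7 7]
Step 9: flows [0->2,1->2,3->2,4->2] -> levels [6 6 9 6 6]
  -> period-2 cycle (repeats step 7); tank 2 never drops to <=3
Tank 2 never reaches <=3 within 15 steps

Answer: -1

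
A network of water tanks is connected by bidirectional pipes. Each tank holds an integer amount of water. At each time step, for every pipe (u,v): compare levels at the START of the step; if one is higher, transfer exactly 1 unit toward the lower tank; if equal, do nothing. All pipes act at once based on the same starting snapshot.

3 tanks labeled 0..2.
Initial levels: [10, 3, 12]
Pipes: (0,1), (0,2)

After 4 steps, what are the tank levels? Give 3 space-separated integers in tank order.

Answer: 9 7 9

Derivation:
Step 1: flows [0->1,2->0] -> levels [10 4 11]
Step 2: flows [0->1,2->0] -> levels [10 5 10]
Step 3: flows [0->1,0=2] -> levels [9 6 10]
Step 4: flows [0->1,2->0] -> levels [9 7 9]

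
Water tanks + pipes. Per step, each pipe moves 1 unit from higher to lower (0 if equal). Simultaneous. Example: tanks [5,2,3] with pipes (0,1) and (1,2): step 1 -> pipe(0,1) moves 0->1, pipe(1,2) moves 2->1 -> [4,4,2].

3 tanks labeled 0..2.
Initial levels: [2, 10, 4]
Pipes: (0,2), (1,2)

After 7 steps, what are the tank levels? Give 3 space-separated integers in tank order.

Step 1: flows [2->0,1->2] -> levels [3 9 4]
Step 2: flows [2->0,1->2] -> levels [4 8 4]
Step 3: flows [0=2,1->2] -> levels [4 7 5]
Step 4: flows [2->0,1->2] -> levels [5 6 5]
Step 5: flows [0=2,1->2] -> levels [5 5 6]
Step 6: flows [2->0,2->1] -> levels [6 6 4]
Step 7: flows [0->2,1->2] -> levels [5 5 6]

Answer: 5 5 6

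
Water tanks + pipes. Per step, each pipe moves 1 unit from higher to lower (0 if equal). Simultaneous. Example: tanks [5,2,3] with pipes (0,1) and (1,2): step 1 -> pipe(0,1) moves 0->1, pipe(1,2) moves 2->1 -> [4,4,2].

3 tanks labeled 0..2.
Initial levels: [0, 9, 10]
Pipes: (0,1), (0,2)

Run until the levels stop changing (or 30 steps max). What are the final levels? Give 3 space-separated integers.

Answer: 7 6 6

Derivation:
Step 1: flows [1->0,2->0] -> levels [2 8 9]
Step 2: flows [1->0,2->0] -> levels [4 7 8]
Step 3: flows [1->0,2->0] -> levels [6 6 7]
Step 4: flows [0=1,2->0] -> levels [7 6 6]
Step 5: flows [0->1,0->2] -> levels [5 7 7]
Step 6: flows [1->0,2->0] -> levels [7 6 6]
  -> period-2 cycle: step 6 state = step 4 state; never stabilizes
  -> state at step 30: (30-4) mod 2 = 0, same as step 4 -> [7 6 6]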